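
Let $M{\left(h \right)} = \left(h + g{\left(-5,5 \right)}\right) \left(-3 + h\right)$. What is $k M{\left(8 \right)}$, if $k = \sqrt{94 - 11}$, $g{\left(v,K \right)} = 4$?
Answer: $60 \sqrt{83} \approx 546.63$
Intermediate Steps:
$k = \sqrt{83} \approx 9.1104$
$M{\left(h \right)} = \left(-3 + h\right) \left(4 + h\right)$ ($M{\left(h \right)} = \left(h + 4\right) \left(-3 + h\right) = \left(4 + h\right) \left(-3 + h\right) = \left(-3 + h\right) \left(4 + h\right)$)
$k M{\left(8 \right)} = \sqrt{83} \left(-12 + 8 + 8^{2}\right) = \sqrt{83} \left(-12 + 8 + 64\right) = \sqrt{83} \cdot 60 = 60 \sqrt{83}$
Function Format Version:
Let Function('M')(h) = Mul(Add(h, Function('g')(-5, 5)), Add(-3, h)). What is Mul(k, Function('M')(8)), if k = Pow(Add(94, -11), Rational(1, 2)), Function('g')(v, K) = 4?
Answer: Mul(60, Pow(83, Rational(1, 2))) ≈ 546.63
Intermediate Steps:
k = Pow(83, Rational(1, 2)) ≈ 9.1104
Function('M')(h) = Mul(Add(-3, h), Add(4, h)) (Function('M')(h) = Mul(Add(h, 4), Add(-3, h)) = Mul(Add(4, h), Add(-3, h)) = Mul(Add(-3, h), Add(4, h)))
Mul(k, Function('M')(8)) = Mul(Pow(83, Rational(1, 2)), Add(-12, 8, Pow(8, 2))) = Mul(Pow(83, Rational(1, 2)), Add(-12, 8, 64)) = Mul(Pow(83, Rational(1, 2)), 60) = Mul(60, Pow(83, Rational(1, 2)))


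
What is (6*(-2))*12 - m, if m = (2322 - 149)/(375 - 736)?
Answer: -49811/361 ≈ -137.98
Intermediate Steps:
m = -2173/361 (m = 2173/(-361) = 2173*(-1/361) = -2173/361 ≈ -6.0194)
(6*(-2))*12 - m = (6*(-2))*12 - 1*(-2173/361) = -12*12 + 2173/361 = -144 + 2173/361 = -49811/361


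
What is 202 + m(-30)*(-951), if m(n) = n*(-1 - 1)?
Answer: -56858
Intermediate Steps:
m(n) = -2*n (m(n) = n*(-2) = -2*n)
202 + m(-30)*(-951) = 202 - 2*(-30)*(-951) = 202 + 60*(-951) = 202 - 57060 = -56858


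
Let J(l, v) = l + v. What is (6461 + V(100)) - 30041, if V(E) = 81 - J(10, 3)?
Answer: -23512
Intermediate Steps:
V(E) = 68 (V(E) = 81 - (10 + 3) = 81 - 1*13 = 81 - 13 = 68)
(6461 + V(100)) - 30041 = (6461 + 68) - 30041 = 6529 - 30041 = -23512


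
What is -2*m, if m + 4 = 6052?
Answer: -12096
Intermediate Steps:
m = 6048 (m = -4 + 6052 = 6048)
-2*m = -2*6048 = -12096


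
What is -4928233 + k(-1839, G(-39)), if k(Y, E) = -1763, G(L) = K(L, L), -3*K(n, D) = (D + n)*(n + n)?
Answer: -4929996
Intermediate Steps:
K(n, D) = -2*n*(D + n)/3 (K(n, D) = -(D + n)*(n + n)/3 = -(D + n)*2*n/3 = -2*n*(D + n)/3)
G(L) = -4*L**2/3 (G(L) = -2*L*(L + L)/3 = -2*L*2*L/3 = -4*L**2/3)
-4928233 + k(-1839, G(-39)) = -4928233 - 1763 = -4929996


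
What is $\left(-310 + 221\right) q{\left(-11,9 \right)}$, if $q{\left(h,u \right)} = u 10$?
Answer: $-8010$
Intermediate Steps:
$q{\left(h,u \right)} = 10 u$
$\left(-310 + 221\right) q{\left(-11,9 \right)} = \left(-310 + 221\right) 10 \cdot 9 = \left(-89\right) 90 = -8010$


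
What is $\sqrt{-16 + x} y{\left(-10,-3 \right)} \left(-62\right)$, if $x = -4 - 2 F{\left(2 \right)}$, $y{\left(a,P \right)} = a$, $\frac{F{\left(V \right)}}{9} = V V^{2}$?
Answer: $1240 i \sqrt{41} \approx 7939.9 i$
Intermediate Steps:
$F{\left(V \right)} = 9 V^{3}$ ($F{\left(V \right)} = 9 V V^{2} = 9 V^{3}$)
$x = -148$ ($x = -4 - 2 \cdot 9 \cdot 2^{3} = -4 - 2 \cdot 9 \cdot 8 = -4 - 144 = -148$)
$\sqrt{-16 + x} y{\left(-10,-3 \right)} \left(-62\right) = \sqrt{-16 - 148} \left(-10\right) \left(-62\right) = \sqrt{-164} \left(-10\right) \left(-62\right) = 2 i \sqrt{41} \left(-10\right) \left(-62\right) = - 20 i \sqrt{41} \left(-62\right) = 1240 i \sqrt{41}$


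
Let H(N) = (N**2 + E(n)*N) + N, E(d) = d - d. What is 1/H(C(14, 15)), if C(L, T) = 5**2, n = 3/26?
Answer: 1/650 ≈ 0.0015385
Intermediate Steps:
n = 3/26 (n = 3*(1/26) = 3/26 ≈ 0.11538)
C(L, T) = 25
E(d) = 0
H(N) = N + N**2 (H(N) = (N**2 + 0*N) + N = (N**2 + 0) + N = N**2 + N = N + N**2)
1/H(C(14, 15)) = 1/(25*(1 + 25)) = 1/(25*26) = 1/650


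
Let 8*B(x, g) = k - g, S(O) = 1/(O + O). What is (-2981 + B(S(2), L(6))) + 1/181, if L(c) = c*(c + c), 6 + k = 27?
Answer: -4325711/1448 ≈ -2987.4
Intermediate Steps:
k = 21 (k = -6 + 27 = 21)
L(c) = 2*c² (L(c) = c*(2*c) = 2*c²)
S(O) = 1/(2*O)
B(x, g) = 21/8 - g/8 (B(x, g) = (21 - g)/8 = 21/8 - g/8)
(-2981 + B(S(2), L(6))) + 1/181 = (-2981 + (21/8 - 6²/4)) + 1/181 = (-2981 + (21/8 - 36/4)) + 1/181 = (-2981 + (21/8 - ⅛*72)) + 1/181 = (-2981 + (21/8 - 9)) + 1/181 = (-2981 - 51/8) + 1/181 = -23899/8 + 1/181 = -4325711/1448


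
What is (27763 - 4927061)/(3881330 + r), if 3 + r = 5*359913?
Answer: -2449649/2840446 ≈ -0.86242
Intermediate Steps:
r = 1799562 (r = -3 + 5*359913 = -3 + 1799565 = 1799562)
(27763 - 4927061)/(3881330 + r) = (27763 - 4927061)/(3881330 + 1799562) = -4899298/5680892 = -4899298*1/5680892 = -2449649/2840446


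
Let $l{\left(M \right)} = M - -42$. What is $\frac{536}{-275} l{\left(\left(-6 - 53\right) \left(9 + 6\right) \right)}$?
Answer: $\frac{451848}{275} \approx 1643.1$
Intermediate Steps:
$l{\left(M \right)} = 42 + M$ ($l{\left(M \right)} = M + 42 = 42 + M$)
$\frac{536}{-275} l{\left(\left(-6 - 53\right) \left(9 + 6\right) \right)} = \frac{536}{-275} \left(42 + \left(-6 - 53\right) \left(9 + 6\right)\right) = 536 \left(- \frac{1}{275}\right) \left(42 - 885\right) = - \frac{536 \left(42 - 885\right)}{275} = \left(- \frac{536}{275}\right) \left(-843\right) = \frac{451848}{275}$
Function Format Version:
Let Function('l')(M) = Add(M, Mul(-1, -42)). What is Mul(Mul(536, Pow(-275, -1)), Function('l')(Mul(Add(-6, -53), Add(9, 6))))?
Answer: Rational(451848, 275) ≈ 1643.1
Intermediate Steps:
Function('l')(M) = Add(42, M) (Function('l')(M) = Add(M, 42) = Add(42, M))
Mul(Mul(536, Pow(-275, -1)), Function('l')(Mul(Add(-6, -53), Add(9, 6)))) = Mul(Mul(536, Pow(-275, -1)), Add(42, Mul(Add(-6, -53), Add(9, 6)))) = Mul(Mul(536, Rational(-1, 275)), Add(42, Mul(-59, 15))) = Mul(Rational(-536, 275), Add(42, -885)) = Mul(Rational(-536, 275), -843) = Rational(451848, 275)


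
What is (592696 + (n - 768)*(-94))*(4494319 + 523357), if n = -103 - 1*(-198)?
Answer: 3291384713608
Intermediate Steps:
n = 95 (n = -103 + 198 = 95)
(592696 + (n - 768)*(-94))*(4494319 + 523357) = (592696 + (95 - 768)*(-94))*(4494319 + 523357) = (592696 - 673*(-94))*5017676 = (592696 + 63262)*5017676 = 655958*5017676 = 3291384713608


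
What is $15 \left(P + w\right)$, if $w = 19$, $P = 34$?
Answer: $795$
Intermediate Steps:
$15 \left(P + w\right) = 15 \left(34 + 19\right) = 15 \cdot 53 = 795$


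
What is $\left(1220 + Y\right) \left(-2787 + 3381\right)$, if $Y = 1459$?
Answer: $1591326$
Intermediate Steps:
$\left(1220 + Y\right) \left(-2787 + 3381\right) = \left(1220 + 1459\right) \left(-2787 + 3381\right) = 2679 \cdot 594 = 1591326$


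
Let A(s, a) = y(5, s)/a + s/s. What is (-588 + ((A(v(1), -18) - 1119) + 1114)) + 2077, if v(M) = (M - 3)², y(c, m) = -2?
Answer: 13366/9 ≈ 1485.1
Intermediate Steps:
v(M) = (-3 + M)²
A(s, a) = 1 - 2/a (A(s, a) = -2/a + s/s = -2/a + 1 = 1 - 2/a)
(-588 + ((A(v(1), -18) - 1119) + 1114)) + 2077 = (-588 + (((-2 - 18)/(-18) - 1119) + 1114)) + 2077 = (-588 + ((-1/18*(-20) - 1119) + 1114)) + 2077 = (-588 + ((10/9 - 1119) + 1114)) + 2077 = (-588 + (-10061/9 + 1114)) + 2077 = (-588 - 35/9) + 2077 = -5327/9 + 2077 = 13366/9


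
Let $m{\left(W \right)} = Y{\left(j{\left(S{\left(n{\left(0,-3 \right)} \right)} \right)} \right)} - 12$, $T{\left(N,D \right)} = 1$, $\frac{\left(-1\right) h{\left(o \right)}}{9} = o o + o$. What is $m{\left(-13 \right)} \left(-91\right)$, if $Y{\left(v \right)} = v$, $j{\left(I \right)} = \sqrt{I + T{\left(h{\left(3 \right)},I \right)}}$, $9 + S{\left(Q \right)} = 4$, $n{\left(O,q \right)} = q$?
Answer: $1092 - 182 i \approx 1092.0 - 182.0 i$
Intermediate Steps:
$h{\left(o \right)} = - 9 o - 9 o^{2}$ ($h{\left(o \right)} = - 9 \left(o o + o\right) = - 9 \left(o^{2} + o\right) = - 9 \left(o + o^{2}\right) = - 9 o - 9 o^{2}$)
$S{\left(Q \right)} = -5$ ($S{\left(Q \right)} = -9 + 4 = -5$)
$j{\left(I \right)} = \sqrt{1 + I}$ ($j{\left(I \right)} = \sqrt{I + 1} = \sqrt{1 + I}$)
$m{\left(W \right)} = -12 + 2 i$ ($m{\left(W \right)} = \sqrt{1 - 5} - 12 = \sqrt{-4} - 12 = 2 i - 12 = -12 + 2 i$)
$m{\left(-13 \right)} \left(-91\right) = \left(-12 + 2 i\right) \left(-91\right) = 1092 - 182 i$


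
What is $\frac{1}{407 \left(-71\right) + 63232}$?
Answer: $\frac{1}{34335} \approx 2.9125 \cdot 10^{-5}$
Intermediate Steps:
$\frac{1}{407 \left(-71\right) + 63232} = \frac{1}{-28897 + 63232} = \frac{1}{34335}$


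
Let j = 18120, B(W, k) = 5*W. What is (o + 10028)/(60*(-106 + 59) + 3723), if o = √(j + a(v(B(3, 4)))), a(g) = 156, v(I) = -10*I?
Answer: 10028/903 + 2*√4569/903 ≈ 11.255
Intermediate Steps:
o = 2*√4569 (o = √(18120 + 156) = √18276 = 2*√4569 ≈ 135.19)
(o + 10028)/(60*(-106 + 59) + 3723) = (2*√4569 + 10028)/(60*(-106 + 59) + 3723) = (10028 + 2*√4569)/(60*(-47) + 3723) = (10028 + 2*√4569)/(-2820 + 3723) = (10028 + 2*√4569)/903 = (10028 + 2*√4569)*(1/903) = 10028/903 + 2*√4569/903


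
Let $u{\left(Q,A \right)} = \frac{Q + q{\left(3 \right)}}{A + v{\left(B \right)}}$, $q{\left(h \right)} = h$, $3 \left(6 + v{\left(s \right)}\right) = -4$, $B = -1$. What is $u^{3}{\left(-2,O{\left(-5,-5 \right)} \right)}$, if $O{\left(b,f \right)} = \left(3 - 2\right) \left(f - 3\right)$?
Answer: $- \frac{27}{97336} \approx -0.00027739$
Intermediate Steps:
$v{\left(s \right)} = - \frac{22}{3}$ ($v{\left(s \right)} = -6 + \frac{1}{3} \left(-4\right) = -6 - \frac{4}{3} = - \frac{22}{3}$)
$O{\left(b,f \right)} = -3 + f$ ($O{\left(b,f \right)} = 1 \left(-3 + f\right) = -3 + f$)
$u{\left(Q,A \right)} = \frac{3 + Q}{- \frac{22}{3} + A}$ ($u{\left(Q,A \right)} = \frac{Q + 3}{A - \frac{22}{3}} = \frac{3 + Q}{- \frac{22}{3} + A}$)
$u^{3}{\left(-2,O{\left(-5,-5 \right)} \right)} = \left(\frac{3 \left(3 - 2\right)}{-22 + 3 \left(-3 - 5\right)}\right)^{3} = \left(3 \frac{1}{-22 + 3 \left(-8\right)} 1\right)^{3} = \left(3 \frac{1}{-22 - 24} \cdot 1\right)^{3} = \left(3 \frac{1}{-46} \cdot 1\right)^{3} = \left(3 \left(- \frac{1}{46}\right) 1\right)^{3} = \left(- \frac{3}{46}\right)^{3} = - \frac{27}{97336}$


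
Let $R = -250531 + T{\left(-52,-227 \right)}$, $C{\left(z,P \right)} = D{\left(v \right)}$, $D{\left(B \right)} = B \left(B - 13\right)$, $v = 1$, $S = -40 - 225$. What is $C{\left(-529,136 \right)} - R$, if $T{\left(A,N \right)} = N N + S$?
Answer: $199255$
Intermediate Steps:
$S = -265$
$D{\left(B \right)} = B \left(-13 + B\right)$
$C{\left(z,P \right)} = -12$ ($C{\left(z,P \right)} = 1 \left(-13 + 1\right) = 1 \left(-12\right) = -12$)
$T{\left(A,N \right)} = -265 + N^{2}$ ($T{\left(A,N \right)} = N N - 265 = N^{2} - 265 = -265 + N^{2}$)
$R = -199267$ ($R = -250531 - \left(265 - \left(-227\right)^{2}\right) = -250531 + \left(-265 + 51529\right) = -250531 + 51264 = -199267$)
$C{\left(-529,136 \right)} - R = -12 - -199267 = -12 + 199267 = 199255$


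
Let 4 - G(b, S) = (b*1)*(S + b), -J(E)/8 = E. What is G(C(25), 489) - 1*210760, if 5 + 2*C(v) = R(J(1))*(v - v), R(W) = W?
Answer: -838159/4 ≈ -2.0954e+5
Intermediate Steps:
J(E) = -8*E
C(v) = -5/2 (C(v) = -5/2 + ((-8*1)*(v - v))/2 = -5/2 + (-8*0)/2 = -5/2 + (1/2)*0 = -5/2 + 0 = -5/2)
G(b, S) = 4 - b*(S + b) (G(b, S) = 4 - b*1*(S + b) = 4 - b*(S + b))
G(C(25), 489) - 1*210760 = (4 - (-5/2)**2 - 1*489*(-5/2)) - 1*210760 = (4 - 1*25/4 + 2445/2) - 210760 = (4 - 25/4 + 2445/2) - 210760 = 4881/4 - 210760 = -838159/4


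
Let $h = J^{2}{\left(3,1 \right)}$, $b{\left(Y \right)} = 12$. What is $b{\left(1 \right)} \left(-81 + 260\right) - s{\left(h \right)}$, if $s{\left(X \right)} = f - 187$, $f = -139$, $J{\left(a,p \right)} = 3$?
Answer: $2474$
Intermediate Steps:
$h = 9$ ($h = 3^{2} = 9$)
$s{\left(X \right)} = -326$ ($s{\left(X \right)} = -139 - 187 = -326$)
$b{\left(1 \right)} \left(-81 + 260\right) - s{\left(h \right)} = 12 \left(-81 + 260\right) - -326 = 12 \cdot 179 + 326 = 2148 + 326 = 2474$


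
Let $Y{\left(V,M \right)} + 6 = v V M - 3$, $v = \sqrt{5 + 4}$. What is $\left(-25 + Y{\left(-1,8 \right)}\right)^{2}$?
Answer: $3364$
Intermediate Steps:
$v = 3$ ($v = \sqrt{9} = 3$)
$Y{\left(V,M \right)} = -9 + 3 M V$ ($Y{\left(V,M \right)} = -6 + \left(3 V M - 3\right) = -6 + \left(3 M V - 3\right) = -6 + \left(-3 + 3 M V\right) = -9 + 3 M V$)
$\left(-25 + Y{\left(-1,8 \right)}\right)^{2} = \left(-25 + \left(-9 + 3 \cdot 8 \left(-1\right)\right)\right)^{2} = \left(-25 - 33\right)^{2} = \left(-58\right)^{2} = 3364$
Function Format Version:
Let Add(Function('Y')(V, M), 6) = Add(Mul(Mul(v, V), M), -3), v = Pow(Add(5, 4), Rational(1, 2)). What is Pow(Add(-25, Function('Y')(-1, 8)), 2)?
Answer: 3364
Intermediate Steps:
v = 3 (v = Pow(9, Rational(1, 2)) = 3)
Function('Y')(V, M) = Add(-9, Mul(3, M, V)) (Function('Y')(V, M) = Add(-6, Add(Mul(Mul(3, V), M), -3)) = Add(-6, Add(Mul(3, M, V), -3)) = Add(-6, Add(-3, Mul(3, M, V))) = Add(-9, Mul(3, M, V)))
Pow(Add(-25, Function('Y')(-1, 8)), 2) = Pow(Add(-25, Add(-9, Mul(3, 8, -1))), 2) = Pow(Add(-25, Add(-9, -24)), 2) = Pow(Add(-25, -33), 2) = Pow(-58, 2) = 3364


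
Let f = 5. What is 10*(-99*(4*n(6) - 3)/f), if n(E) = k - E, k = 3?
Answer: 2970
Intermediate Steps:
n(E) = 3 - E
10*(-99*(4*n(6) - 3)/f) = 10*(-99*(4*(3 - 1*6) - 3)/5) = 10*(-99*(4*(3 - 6) - 3)/5) = 10*(-99*(4*(-3) - 3)/5) = 10*(-99*(-12 - 3)/5) = 10*(-(-1485)/5) = 10*(-99*(-3)) = 10*297 = 2970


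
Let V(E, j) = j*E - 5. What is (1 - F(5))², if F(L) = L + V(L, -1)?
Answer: 36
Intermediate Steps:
V(E, j) = -5 + E*j (V(E, j) = E*j - 5 = -5 + E*j)
F(L) = -5 (F(L) = L + (-5 + L*(-1)) = L + (-5 - L) = -5)
(1 - F(5))² = (1 - 1*(-5))² = (1 + 5)² = 6² = 36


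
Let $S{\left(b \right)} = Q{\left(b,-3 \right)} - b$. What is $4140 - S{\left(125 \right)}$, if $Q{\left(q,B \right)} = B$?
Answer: $4268$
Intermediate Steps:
$S{\left(b \right)} = -3 - b$
$4140 - S{\left(125 \right)} = 4140 - \left(-3 - 125\right) = 4140 - -128 = 4140 + 128 = 4268$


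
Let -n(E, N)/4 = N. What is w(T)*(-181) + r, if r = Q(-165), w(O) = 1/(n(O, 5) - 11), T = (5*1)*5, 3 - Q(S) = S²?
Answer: -843701/31 ≈ -27216.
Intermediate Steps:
n(E, N) = -4*N
Q(S) = 3 - S²
T = 25 (T = 5*5 = 25)
w(O) = -1/31 (w(O) = 1/(-4*5 - 11) = 1/(-20 - 11) = 1/(-31) = -1/31)
r = -27222 (r = 3 - 1*(-165)² = 3 - 1*27225 = 3 - 27225 = -27222)
w(T)*(-181) + r = -1/31*(-181) - 27222 = 181/31 - 27222 = -843701/31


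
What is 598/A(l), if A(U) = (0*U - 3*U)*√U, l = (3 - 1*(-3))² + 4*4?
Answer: -23*√13/156 ≈ -0.53159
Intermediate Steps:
l = 52 (l = (3 + 3)² + 16 = 6² + 16 = 36 + 16 = 52)
A(U) = -3*U^(3/2) (A(U) = (0 - 3*U)*√U = (-3*U)*√U = -3*U^(3/2))
598/A(l) = 598/((-312*√13)) = 598*(-√13/4056) = -23*√13/156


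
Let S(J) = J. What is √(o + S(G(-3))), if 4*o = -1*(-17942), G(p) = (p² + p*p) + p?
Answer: √18002/2 ≈ 67.086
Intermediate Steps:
G(p) = p + 2*p² (G(p) = (p² + p²) + p = 2*p² + p = p + 2*p²)
o = 8971/2 (o = (-1*(-17942))/4 = (¼)*17942 = 8971/2 ≈ 4485.5)
√(o + S(G(-3))) = √(8971/2 - 3*(1 + 2*(-3))) = √(8971/2 - 3*(1 - 6)) = √(8971/2 - 3*(-5)) = √(8971/2 + 15) = √(9001/2) = √18002/2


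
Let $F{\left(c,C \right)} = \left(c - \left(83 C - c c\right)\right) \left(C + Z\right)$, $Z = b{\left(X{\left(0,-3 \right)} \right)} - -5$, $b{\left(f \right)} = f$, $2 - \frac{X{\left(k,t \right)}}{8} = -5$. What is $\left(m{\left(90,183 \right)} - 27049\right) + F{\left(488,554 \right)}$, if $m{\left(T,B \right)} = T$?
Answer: $118452791$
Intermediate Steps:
$X{\left(k,t \right)} = 56$ ($X{\left(k,t \right)} = 16 - -40 = 16 + 40 = 56$)
$Z = 61$ ($Z = 56 - -5 = 56 + 5 = 61$)
$F{\left(c,C \right)} = \left(61 + C\right) \left(c + c^{2} - 83 C\right)$ ($F{\left(c,C \right)} = \left(c - \left(83 C - c c\right)\right) \left(C + 61\right) = \left(c - \left(- c^{2} + 83 C\right)\right) \left(61 + C\right) = \left(c + c^{2} - 83 C\right) \left(61 + C\right) = \left(61 + C\right) \left(c + c^{2} - 83 C\right)$)
$\left(m{\left(90,183 \right)} - 27049\right) + F{\left(488,554 \right)} = \left(90 - 27049\right) + \left(\left(-5063\right) 554 - 83 \cdot 554^{2} + 61 \cdot 488 + 61 \cdot 488^{2} + 554 \cdot 488 + 554 \cdot 488^{2}\right) = -26959 + \left(-2804902 - 25474028 + 29768 + 61 \cdot 238144 + 270352 + 554 \cdot 238144\right) = -26959 + \left(-2804902 - 25474028 + 29768 + 14526784 + 270352 + 131931776\right) = -26959 + 118479750 = 118452791$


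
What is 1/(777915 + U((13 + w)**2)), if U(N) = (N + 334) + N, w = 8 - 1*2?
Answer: 1/778971 ≈ 1.2837e-6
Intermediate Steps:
w = 6 (w = 8 - 2 = 6)
U(N) = 334 + 2*N (U(N) = (334 + N) + N = 334 + 2*N)
1/(777915 + U((13 + w)**2)) = 1/(777915 + (334 + 2*(13 + 6)**2)) = 1/(777915 + (334 + 2*19**2)) = 1/(777915 + (334 + 2*361)) = 1/(777915 + (334 + 722)) = 1/(777915 + 1056) = 1/778971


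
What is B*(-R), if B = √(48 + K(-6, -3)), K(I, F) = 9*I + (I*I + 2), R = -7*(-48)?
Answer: -1344*√2 ≈ -1900.7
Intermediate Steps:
R = 336
K(I, F) = 2 + I² + 9*I (K(I, F) = 9*I + (I² + 2) = 9*I + (2 + I²) = 2 + I² + 9*I)
B = 4*√2 (B = √(48 + (2 + (-6)² + 9*(-6))) = √(48 + (2 + 36 - 54)) = √(48 - 16) = √32 = 4*√2 ≈ 5.6569)
B*(-R) = (4*√2)*(-1*336) = (4*√2)*(-336) = -1344*√2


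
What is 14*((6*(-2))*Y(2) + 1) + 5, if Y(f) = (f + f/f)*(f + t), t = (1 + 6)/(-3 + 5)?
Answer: -2753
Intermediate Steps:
t = 7/2 ≈ 3.5000
Y(f) = (1 + f)*(7/2 + f) (Y(f) = (f + f/f)*(f + 7/2) = (f + 1)*(7/2 + f) = (1 + f)*(7/2 + f))
14*((6*(-2))*Y(2) + 1) + 5 = 14*((6*(-2))*(7/2 + 2**2 + (9/2)*2) + 1) + 5 = 14*(-12*(7/2 + 4 + 9) + 1) + 5 = 14*(-12*33/2 + 1) + 5 = 14*(-198 + 1) + 5 = 14*(-197) + 5 = -2758 + 5 = -2753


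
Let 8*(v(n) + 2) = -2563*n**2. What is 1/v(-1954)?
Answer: -2/2446457831 ≈ -8.1751e-10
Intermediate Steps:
v(n) = -2 - 2563*n**2/8 (v(n) = -2 + (-2563*n**2)/8 = -2 - 2563*n**2/8)
1/v(-1954) = 1/(-2 - 2563/8*(-1954)**2) = 1/(-2 - 2563/8*3818116) = 1/(-2 - 2446457827/2) = 1/(-2446457831/2) = -2/2446457831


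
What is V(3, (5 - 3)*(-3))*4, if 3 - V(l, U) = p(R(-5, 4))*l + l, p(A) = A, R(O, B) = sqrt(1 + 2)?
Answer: -12*sqrt(3) ≈ -20.785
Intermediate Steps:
R(O, B) = sqrt(3)
V(l, U) = 3 - l - l*sqrt(3) (V(l, U) = 3 - (sqrt(3)*l + l) = 3 - (l*sqrt(3) + l) = 3 - (l + l*sqrt(3)) = 3 + (-l - l*sqrt(3)) = 3 - l - l*sqrt(3))
V(3, (5 - 3)*(-3))*4 = (3 - 1*3 - 1*3*sqrt(3))*4 = (3 - 3 - 3*sqrt(3))*4 = -3*sqrt(3)*4 = -12*sqrt(3)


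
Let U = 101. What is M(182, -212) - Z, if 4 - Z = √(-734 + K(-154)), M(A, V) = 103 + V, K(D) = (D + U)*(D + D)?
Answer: -113 + √15590 ≈ 11.860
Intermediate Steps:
K(D) = 2*D*(101 + D) (K(D) = (D + 101)*(D + D) = (101 + D)*(2*D) = 2*D*(101 + D))
Z = 4 - √15590 (Z = 4 - √(-734 + 2*(-154)*(101 - 154)) = 4 - √(-734 + 2*(-154)*(-53)) = 4 - √(-734 + 16324) = 4 - √15590 ≈ -120.86)
M(182, -212) - Z = (103 - 212) - (4 - √15590) = -109 + (-4 + √15590) = -113 + √15590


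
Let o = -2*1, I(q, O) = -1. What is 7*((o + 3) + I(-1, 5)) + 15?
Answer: 15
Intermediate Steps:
o = -2
7*((o + 3) + I(-1, 5)) + 15 = 7*((-2 + 3) - 1) + 15 = 7*(1 - 1) + 15 = 7*0 + 15 = 0 + 15 = 15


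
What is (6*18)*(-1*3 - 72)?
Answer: -8100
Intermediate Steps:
(6*18)*(-1*3 - 72) = 108*(-3 - 72) = 108*(-75) = -8100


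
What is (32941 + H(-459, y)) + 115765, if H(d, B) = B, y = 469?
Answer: 149175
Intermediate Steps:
(32941 + H(-459, y)) + 115765 = (32941 + 469) + 115765 = 33410 + 115765 = 149175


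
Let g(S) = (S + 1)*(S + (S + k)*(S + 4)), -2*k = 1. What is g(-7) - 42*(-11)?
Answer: 369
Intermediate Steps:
k = -½ (k = -½*1 = -½ ≈ -0.50000)
g(S) = (1 + S)*(S + (4 + S)*(-½ + S)) (g(S) = (S + 1)*(S + (S - ½)*(S + 4)) = (1 + S)*(S + (-½ + S)*(4 + S)) = (1 + S)*(S + (4 + S)*(-½ + S)))
g(-7) - 42*(-11) = (-2 + (-7)³ + (5/2)*(-7) + (11/2)*(-7)²) - 42*(-11) = (-2 - 343 - 35/2 + (11/2)*49) + 462 = (-2 - 343 - 35/2 + 539/2) + 462 = -93 + 462 = 369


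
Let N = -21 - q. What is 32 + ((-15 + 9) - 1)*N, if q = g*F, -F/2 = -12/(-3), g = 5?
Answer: -101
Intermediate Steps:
F = -8 (F = -(-24)/(-3) = -(-24)*(-1)/3 = -2*4 = -8)
q = -40 (q = 5*(-8) = -40)
N = 19 (N = -21 - 1*(-40) = -21 + 40 = 19)
32 + ((-15 + 9) - 1)*N = 32 + ((-15 + 9) - 1)*19 = 32 + (-6 - 1)*19 = 32 - 7*19 = 32 - 133 = -101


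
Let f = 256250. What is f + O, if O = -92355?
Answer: 163895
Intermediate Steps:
f + O = 256250 - 92355 = 163895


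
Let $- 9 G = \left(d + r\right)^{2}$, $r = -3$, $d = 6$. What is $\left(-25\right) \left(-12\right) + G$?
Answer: $299$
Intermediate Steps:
$G = -1$ ($G = - \frac{\left(6 - 3\right)^{2}}{9} = - \frac{3^{2}}{9} = \left(- \frac{1}{9}\right) 9 = -1$)
$\left(-25\right) \left(-12\right) + G = \left(-25\right) \left(-12\right) - 1 = 300 - 1 = 299$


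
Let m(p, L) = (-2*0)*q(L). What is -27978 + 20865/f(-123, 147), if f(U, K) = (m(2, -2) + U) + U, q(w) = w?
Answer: -2301151/82 ≈ -28063.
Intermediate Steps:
m(p, L) = 0 (m(p, L) = (-2*0)*L = 0*L = 0)
f(U, K) = 2*U (f(U, K) = (0 + U) + U = U + U = 2*U)
-27978 + 20865/f(-123, 147) = -27978 + 20865/((2*(-123))) = -27978 + 20865/(-246) = -27978 + 20865*(-1/246) = -27978 - 6955/82 = -2301151/82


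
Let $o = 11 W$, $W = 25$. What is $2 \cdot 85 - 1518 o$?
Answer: $-417280$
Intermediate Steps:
$o = 275$ ($o = 11 \cdot 25 = 275$)
$2 \cdot 85 - 1518 o = 2 \cdot 85 - 417450 = 170 - 417450 = -417280$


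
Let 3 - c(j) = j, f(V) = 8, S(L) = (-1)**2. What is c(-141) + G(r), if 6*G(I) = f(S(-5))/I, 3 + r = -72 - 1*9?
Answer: 9071/63 ≈ 143.98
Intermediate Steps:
S(L) = 1
r = -84 (r = -3 + (-72 - 1*9) = -3 + (-72 - 9) = -3 - 81 = -84)
G(I) = 4/(3*I) (G(I) = (8/I)/6 = 4/(3*I))
c(j) = 3 - j
c(-141) + G(r) = (3 - 1*(-141)) + (4/3)/(-84) = (3 + 141) + (4/3)*(-1/84) = 144 - 1/63 = 9071/63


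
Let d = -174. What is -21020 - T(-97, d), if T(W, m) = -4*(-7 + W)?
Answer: -21436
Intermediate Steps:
T(W, m) = 28 - 4*W
-21020 - T(-97, d) = -21020 - (28 - 4*(-97)) = -21020 - (28 + 388) = -21020 - 1*416 = -21020 - 416 = -21436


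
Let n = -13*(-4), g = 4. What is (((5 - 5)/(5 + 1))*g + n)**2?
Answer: 2704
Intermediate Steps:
n = 52
(((5 - 5)/(5 + 1))*g + n)**2 = (((5 - 5)/(5 + 1))*4 + 52)**2 = ((0/6)*4 + 52)**2 = ((0*(1/6))*4 + 52)**2 = (0*4 + 52)**2 = (0 + 52)**2 = 52**2 = 2704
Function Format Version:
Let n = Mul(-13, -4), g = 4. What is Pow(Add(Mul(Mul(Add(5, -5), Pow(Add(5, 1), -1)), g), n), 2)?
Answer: 2704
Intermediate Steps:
n = 52
Pow(Add(Mul(Mul(Add(5, -5), Pow(Add(5, 1), -1)), g), n), 2) = Pow(Add(Mul(Mul(Add(5, -5), Pow(Add(5, 1), -1)), 4), 52), 2) = Pow(Add(Mul(Mul(0, Pow(6, -1)), 4), 52), 2) = Pow(Add(Mul(Mul(0, Rational(1, 6)), 4), 52), 2) = Pow(Add(Mul(0, 4), 52), 2) = Pow(Add(0, 52), 2) = Pow(52, 2) = 2704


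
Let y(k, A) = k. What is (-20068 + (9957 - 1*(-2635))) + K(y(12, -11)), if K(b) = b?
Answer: -7464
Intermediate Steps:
(-20068 + (9957 - 1*(-2635))) + K(y(12, -11)) = (-20068 + (9957 - 1*(-2635))) + 12 = (-20068 + (9957 + 2635)) + 12 = (-20068 + 12592) + 12 = -7476 + 12 = -7464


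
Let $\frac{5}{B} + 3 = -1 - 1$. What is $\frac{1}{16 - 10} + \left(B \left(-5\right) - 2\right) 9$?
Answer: $\frac{163}{6} \approx 27.167$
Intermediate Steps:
$B = -1$ ($B = \frac{5}{-3 - 2} = \frac{5}{-5} = 5 \left(- \frac{1}{5}\right) = -1$)
$\frac{1}{16 - 10} + \left(B \left(-5\right) - 2\right) 9 = \frac{1}{16 - 10} + \left(\left(-1\right) \left(-5\right) - 2\right) 9 = \frac{1}{6} + \left(5 - 2\right) 9 = \frac{1}{6} + 3 \cdot 9 = \frac{1}{6} + 27 = \frac{163}{6}$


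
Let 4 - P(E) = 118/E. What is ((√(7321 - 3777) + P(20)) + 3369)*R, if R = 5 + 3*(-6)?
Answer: -437723/10 - 26*√886 ≈ -44546.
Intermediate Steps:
P(E) = 4 - 118/E
R = -13 (R = 5 - 18 = -13)
((√(7321 - 3777) + P(20)) + 3369)*R = ((√(7321 - 3777) + (4 - 118/20)) + 3369)*(-13) = ((√3544 + (4 - 118*1/20)) + 3369)*(-13) = ((2*√886 + (4 - 59/10)) + 3369)*(-13) = ((2*√886 - 19/10) + 3369)*(-13) = ((-19/10 + 2*√886) + 3369)*(-13) = (33671/10 + 2*√886)*(-13) = -437723/10 - 26*√886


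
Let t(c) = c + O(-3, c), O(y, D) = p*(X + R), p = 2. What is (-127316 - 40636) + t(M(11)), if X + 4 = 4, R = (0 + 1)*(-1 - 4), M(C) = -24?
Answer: -167986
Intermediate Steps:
R = -5 (R = 1*(-5) = -5)
X = 0 (X = -4 + 4 = 0)
O(y, D) = -10 (O(y, D) = 2*(0 - 5) = 2*(-5) = -10)
t(c) = -10 + c (t(c) = c - 10 = -10 + c)
(-127316 - 40636) + t(M(11)) = (-127316 - 40636) + (-10 - 24) = -167952 - 34 = -167986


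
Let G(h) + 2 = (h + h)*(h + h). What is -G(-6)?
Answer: -142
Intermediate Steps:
G(h) = -2 + 4*h² (G(h) = -2 + (h + h)*(h + h) = -2 + (2*h)*(2*h) = -2 + 4*h²)
-G(-6) = -(-2 + 4*(-6)²) = -(-2 + 4*36) = -(-2 + 144) = -1*142 = -142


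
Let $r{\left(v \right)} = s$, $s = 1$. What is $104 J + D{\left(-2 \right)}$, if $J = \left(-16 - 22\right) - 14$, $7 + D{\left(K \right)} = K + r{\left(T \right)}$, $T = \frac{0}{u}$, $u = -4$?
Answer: $-5416$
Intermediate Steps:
$T = 0$ ($T = \frac{0}{-4} = 0 \left(- \frac{1}{4}\right) = 0$)
$r{\left(v \right)} = 1$
$D{\left(K \right)} = -6 + K$ ($D{\left(K \right)} = -7 + \left(K + 1\right) = -7 + \left(1 + K\right) = -6 + K$)
$J = -52$ ($J = -38 - 14 = -52$)
$104 J + D{\left(-2 \right)} = 104 \left(-52\right) - 8 = -5408 - 8 = -5416$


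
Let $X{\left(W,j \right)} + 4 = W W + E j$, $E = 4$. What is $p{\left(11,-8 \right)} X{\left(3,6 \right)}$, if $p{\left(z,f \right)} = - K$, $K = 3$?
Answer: $-87$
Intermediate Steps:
$X{\left(W,j \right)} = -4 + W^{2} + 4 j$ ($X{\left(W,j \right)} = -4 + \left(W W + 4 j\right) = -4 + \left(W^{2} + 4 j\right) = -4 + W^{2} + 4 j$)
$p{\left(z,f \right)} = -3$ ($p{\left(z,f \right)} = \left(-1\right) 3 = -3$)
$p{\left(11,-8 \right)} X{\left(3,6 \right)} = - 3 \left(-4 + 3^{2} + 4 \cdot 6\right) = - 3 \left(-4 + 9 + 24\right) = \left(-3\right) 29 = -87$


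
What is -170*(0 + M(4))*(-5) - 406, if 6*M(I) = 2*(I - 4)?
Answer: -406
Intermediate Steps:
M(I) = -4/3 + I/3 (M(I) = (2*(I - 4))/6 = (2*(-4 + I))/6 = (-8 + 2*I)/6 = -4/3 + I/3)
-170*(0 + M(4))*(-5) - 406 = -170*(0 + (-4/3 + (⅓)*4))*(-5) - 406 = -170*(0 + (-4/3 + 4/3))*(-5) - 406 = -170*(0 + 0)*(-5) - 406 = -0*(-5) - 406 = -170*0 - 406 = 0 - 406 = -406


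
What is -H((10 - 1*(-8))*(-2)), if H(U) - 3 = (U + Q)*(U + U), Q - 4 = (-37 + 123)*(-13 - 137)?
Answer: -931107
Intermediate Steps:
Q = -12896 (Q = 4 + (-37 + 123)*(-13 - 137) = 4 + 86*(-150) = 4 - 12900 = -12896)
H(U) = 3 + 2*U*(-12896 + U) (H(U) = 3 + (U - 12896)*(U + U) = 3 + (-12896 + U)*(2*U) = 3 + 2*U*(-12896 + U))
-H((10 - 1*(-8))*(-2)) = -(3 - 25792*(10 - 1*(-8))*(-2) + 2*((10 - 1*(-8))*(-2))**2) = -(3 - 25792*(10 + 8)*(-2) + 2*((10 + 8)*(-2))**2) = -(3 - 464256*(-2) + 2*(18*(-2))**2) = -(3 - 25792*(-36) + 2*(-36)**2) = -(3 + 928512 + 2*1296) = -(3 + 928512 + 2592) = -1*931107 = -931107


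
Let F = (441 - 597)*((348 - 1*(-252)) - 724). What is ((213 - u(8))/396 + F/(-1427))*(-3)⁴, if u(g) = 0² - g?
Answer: -66103713/62788 ≈ -1052.8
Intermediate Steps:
u(g) = -g (u(g) = 0 - g = -g)
F = 19344 (F = -156*((348 + 252) - 724) = -156*(600 - 724) = -156*(-124) = 19344)
((213 - u(8))/396 + F/(-1427))*(-3)⁴ = ((213 - (-1)*8)/396 + 19344/(-1427))*(-3)⁴ = ((213 - 1*(-8))*(1/396) + 19344*(-1/1427))*81 = ((213 + 8)*(1/396) - 19344/1427)*81 = (221*(1/396) - 19344/1427)*81 = (221/396 - 19344/1427)*81 = -7344857/565092*81 = -66103713/62788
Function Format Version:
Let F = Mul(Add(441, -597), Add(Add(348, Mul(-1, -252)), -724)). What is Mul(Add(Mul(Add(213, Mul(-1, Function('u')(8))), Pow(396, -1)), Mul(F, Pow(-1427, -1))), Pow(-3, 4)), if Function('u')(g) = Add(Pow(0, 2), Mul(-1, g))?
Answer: Rational(-66103713, 62788) ≈ -1052.8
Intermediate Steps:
Function('u')(g) = Mul(-1, g) (Function('u')(g) = Add(0, Mul(-1, g)) = Mul(-1, g))
F = 19344 (F = Mul(-156, Add(Add(348, 252), -724)) = Mul(-156, Add(600, -724)) = Mul(-156, -124) = 19344)
Mul(Add(Mul(Add(213, Mul(-1, Function('u')(8))), Pow(396, -1)), Mul(F, Pow(-1427, -1))), Pow(-3, 4)) = Mul(Add(Mul(Add(213, Mul(-1, Mul(-1, 8))), Pow(396, -1)), Mul(19344, Pow(-1427, -1))), Pow(-3, 4)) = Mul(Add(Mul(Add(213, Mul(-1, -8)), Rational(1, 396)), Mul(19344, Rational(-1, 1427))), 81) = Mul(Add(Mul(Add(213, 8), Rational(1, 396)), Rational(-19344, 1427)), 81) = Mul(Add(Mul(221, Rational(1, 396)), Rational(-19344, 1427)), 81) = Mul(Add(Rational(221, 396), Rational(-19344, 1427)), 81) = Mul(Rational(-7344857, 565092), 81) = Rational(-66103713, 62788)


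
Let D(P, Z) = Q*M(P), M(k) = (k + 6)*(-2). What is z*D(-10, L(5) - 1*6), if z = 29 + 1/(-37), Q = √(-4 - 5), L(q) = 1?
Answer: 25728*I/37 ≈ 695.35*I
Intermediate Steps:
M(k) = -12 - 2*k (M(k) = (6 + k)*(-2) = -12 - 2*k)
Q = 3*I (Q = √(-9) = 3*I ≈ 3.0*I)
D(P, Z) = 3*I*(-12 - 2*P) (D(P, Z) = (3*I)*(-12 - 2*P) = 3*I*(-12 - 2*P))
z = 1072/37 (z = 29 - 1/37 = 1072/37 ≈ 28.973)
z*D(-10, L(5) - 1*6) = 1072*(6*I*(-6 - 1*(-10)))/37 = 1072*(6*I*(-6 + 10))/37 = 1072*(6*I*4)/37 = 1072*(24*I)/37 = 25728*I/37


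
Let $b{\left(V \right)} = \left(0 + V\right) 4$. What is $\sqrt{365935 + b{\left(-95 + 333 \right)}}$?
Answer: $\sqrt{366887} \approx 605.71$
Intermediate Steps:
$b{\left(V \right)} = 4 V$ ($b{\left(V \right)} = V 4 = 4 V$)
$\sqrt{365935 + b{\left(-95 + 333 \right)}} = \sqrt{365935 + 4 \left(-95 + 333\right)} = \sqrt{365935 + 4 \cdot 238} = \sqrt{365935 + 952} = \sqrt{366887}$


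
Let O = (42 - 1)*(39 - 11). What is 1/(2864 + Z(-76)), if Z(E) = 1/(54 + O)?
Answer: 1202/3442529 ≈ 0.00034916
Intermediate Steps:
O = 1148 (O = 41*28 = 1148)
Z(E) = 1/1202 (Z(E) = 1/(54 + 1148) = 1/1202)
1/(2864 + Z(-76)) = 1/(2864 + 1/1202) = 1/(3442529/1202) = 1202/3442529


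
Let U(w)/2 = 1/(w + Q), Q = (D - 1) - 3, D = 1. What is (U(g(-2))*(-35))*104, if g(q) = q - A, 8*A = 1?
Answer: 58240/41 ≈ 1420.5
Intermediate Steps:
A = ⅛ (A = (⅛)*1 = ⅛ ≈ 0.12500)
g(q) = -⅛ + q (g(q) = q - 1*⅛ = q - ⅛ = -⅛ + q)
Q = -3 (Q = (1 - 1) - 3 = 0 - 3 = -3)
U(w) = 2/(-3 + w) (U(w) = 2/(w - 3) = 2/(-3 + w))
(U(g(-2))*(-35))*104 = ((2/(-3 + (-⅛ - 2)))*(-35))*104 = ((2/(-3 - 17/8))*(-35))*104 = ((2/(-41/8))*(-35))*104 = ((2*(-8/41))*(-35))*104 = -16/41*(-35)*104 = (560/41)*104 = 58240/41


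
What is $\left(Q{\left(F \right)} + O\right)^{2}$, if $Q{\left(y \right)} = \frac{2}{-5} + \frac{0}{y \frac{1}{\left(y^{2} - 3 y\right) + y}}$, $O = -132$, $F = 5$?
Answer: $\frac{438244}{25} \approx 17530.0$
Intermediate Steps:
$Q{\left(y \right)} = - \frac{2}{5}$ ($Q{\left(y \right)} = 2 \left(- \frac{1}{5}\right) + \frac{0}{y \frac{1}{y^{2} - 2 y}} = - \frac{2}{5} + 0 \frac{y^{2} - 2 y}{y} = - \frac{2}{5} + 0 = - \frac{2}{5}$)
$\left(Q{\left(F \right)} + O\right)^{2} = \left(- \frac{2}{5} - 132\right)^{2} = \left(- \frac{662}{5}\right)^{2} = \frac{438244}{25}$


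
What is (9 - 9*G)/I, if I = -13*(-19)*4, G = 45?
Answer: -99/247 ≈ -0.40081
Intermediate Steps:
I = 988 (I = 247*4 = 988)
(9 - 9*G)/I = (9 - 9*45)/988 = (9 - 405)*(1/988) = -396*1/988 = -99/247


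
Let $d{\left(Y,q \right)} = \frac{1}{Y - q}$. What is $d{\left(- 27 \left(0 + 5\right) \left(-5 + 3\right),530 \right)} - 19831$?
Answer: $- \frac{5156061}{260} \approx -19831.0$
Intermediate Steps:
$d{\left(- 27 \left(0 + 5\right) \left(-5 + 3\right),530 \right)} - 19831 = \frac{1}{- 27 \left(0 + 5\right) \left(-5 + 3\right) - 530} - 19831 = \frac{1}{- 27 \cdot 5 \left(-2\right) - 530} - 19831 = \frac{1}{\left(-27\right) \left(-10\right) - 530} - 19831 = \frac{1}{270 - 530} - 19831 = \frac{1}{-260} - 19831 = - \frac{1}{260} - 19831 = - \frac{5156061}{260}$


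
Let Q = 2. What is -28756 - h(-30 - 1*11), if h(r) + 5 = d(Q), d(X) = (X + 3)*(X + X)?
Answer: -28771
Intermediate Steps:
d(X) = 2*X*(3 + X) (d(X) = (3 + X)*(2*X) = 2*X*(3 + X))
h(r) = 15 (h(r) = -5 + 2*2*(3 + 2) = -5 + 2*2*5 = -5 + 20 = 15)
-28756 - h(-30 - 1*11) = -28756 - 1*15 = -28756 - 15 = -28771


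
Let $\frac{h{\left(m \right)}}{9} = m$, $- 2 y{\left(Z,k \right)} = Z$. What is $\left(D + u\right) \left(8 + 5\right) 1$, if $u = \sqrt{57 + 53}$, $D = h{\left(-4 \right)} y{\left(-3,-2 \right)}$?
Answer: $-702 + 13 \sqrt{110} \approx -565.66$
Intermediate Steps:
$y{\left(Z,k \right)} = - \frac{Z}{2}$
$h{\left(m \right)} = 9 m$
$D = -54$ ($D = 9 \left(-4\right) \left(\left(- \frac{1}{2}\right) \left(-3\right)\right) = \left(-36\right) \frac{3}{2} = -54$)
$u = \sqrt{110} \approx 10.488$
$\left(D + u\right) \left(8 + 5\right) 1 = \left(-54 + \sqrt{110}\right) \left(8 + 5\right) 1 = \left(-54 + \sqrt{110}\right) 13 \cdot 1 = \left(-54 + \sqrt{110}\right) 13 = -702 + 13 \sqrt{110}$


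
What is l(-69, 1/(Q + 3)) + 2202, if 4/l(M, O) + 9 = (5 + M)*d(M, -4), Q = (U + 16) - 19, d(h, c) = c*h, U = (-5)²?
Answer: 38915942/17673 ≈ 2202.0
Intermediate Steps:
U = 25
Q = 22 (Q = (25 + 16) - 19 = 41 - 19 = 22)
l(M, O) = 4/(-9 - 4*M*(5 + M)) (l(M, O) = 4/(-9 + (5 + M)*(-4*M)) = 4/(-9 - 4*M*(5 + M)))
l(-69, 1/(Q + 3)) + 2202 = 4/(-9 - 20*(-69) - 4*(-69)²) + 2202 = 4/(-9 + 1380 - 4*4761) + 2202 = 4/(-9 + 1380 - 19044) + 2202 = 4/(-17673) + 2202 = 4*(-1/17673) + 2202 = -4/17673 + 2202 = 38915942/17673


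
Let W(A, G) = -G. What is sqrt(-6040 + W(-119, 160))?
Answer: 10*I*sqrt(62) ≈ 78.74*I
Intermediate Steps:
sqrt(-6040 + W(-119, 160)) = sqrt(-6040 - 1*160) = sqrt(-6040 - 160) = sqrt(-6200) = 10*I*sqrt(62)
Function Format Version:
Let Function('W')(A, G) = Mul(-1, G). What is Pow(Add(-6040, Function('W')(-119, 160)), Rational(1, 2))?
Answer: Mul(10, I, Pow(62, Rational(1, 2))) ≈ Mul(78.740, I)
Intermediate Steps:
Pow(Add(-6040, Function('W')(-119, 160)), Rational(1, 2)) = Pow(Add(-6040, Mul(-1, 160)), Rational(1, 2)) = Pow(Add(-6040, -160), Rational(1, 2)) = Pow(-6200, Rational(1, 2)) = Mul(10, I, Pow(62, Rational(1, 2)))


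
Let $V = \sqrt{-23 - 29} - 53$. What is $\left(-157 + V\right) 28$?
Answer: $-5880 + 56 i \sqrt{13} \approx -5880.0 + 201.91 i$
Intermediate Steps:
$V = -53 + 2 i \sqrt{13}$ ($V = \sqrt{-52} - 53 = 2 i \sqrt{13} - 53 = -53 + 2 i \sqrt{13} \approx -53.0 + 7.2111 i$)
$\left(-157 + V\right) 28 = \left(-157 - \left(53 - 2 i \sqrt{13}\right)\right) 28 = \left(-210 + 2 i \sqrt{13}\right) 28 = -5880 + 56 i \sqrt{13}$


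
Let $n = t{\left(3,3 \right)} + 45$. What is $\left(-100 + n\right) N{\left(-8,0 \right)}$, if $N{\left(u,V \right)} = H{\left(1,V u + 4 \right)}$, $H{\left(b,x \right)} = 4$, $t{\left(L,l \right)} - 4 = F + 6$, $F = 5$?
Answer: $-160$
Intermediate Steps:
$t{\left(L,l \right)} = 15$ ($t{\left(L,l \right)} = 4 + \left(5 + 6\right) = 4 + 11 = 15$)
$N{\left(u,V \right)} = 4$
$n = 60$ ($n = 15 + 45 = 60$)
$\left(-100 + n\right) N{\left(-8,0 \right)} = \left(-100 + 60\right) 4 = \left(-40\right) 4 = -160$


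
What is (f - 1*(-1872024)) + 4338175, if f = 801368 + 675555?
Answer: 7687122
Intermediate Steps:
f = 1476923
(f - 1*(-1872024)) + 4338175 = (1476923 - 1*(-1872024)) + 4338175 = (1476923 + 1872024) + 4338175 = 3348947 + 4338175 = 7687122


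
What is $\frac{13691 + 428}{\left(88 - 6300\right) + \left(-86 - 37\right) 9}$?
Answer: $- \frac{14119}{7319} \approx -1.9291$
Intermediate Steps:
$\frac{13691 + 428}{\left(88 - 6300\right) + \left(-86 - 37\right) 9} = \frac{14119}{\left(88 - 6300\right) - 1107} = \frac{14119}{-6212 - 1107} = \frac{14119}{-7319} = 14119 \left(- \frac{1}{7319}\right) = - \frac{14119}{7319}$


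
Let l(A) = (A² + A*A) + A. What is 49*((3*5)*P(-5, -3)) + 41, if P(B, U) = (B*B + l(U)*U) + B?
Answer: -18334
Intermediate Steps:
l(A) = A + 2*A² (l(A) = (A² + A²) + A = 2*A² + A = A + 2*A²)
P(B, U) = B + B² + U²*(1 + 2*U) (P(B, U) = (B*B + (U*(1 + 2*U))*U) + B = (B² + U²*(1 + 2*U)) + B = B + B² + U²*(1 + 2*U))
49*((3*5)*P(-5, -3)) + 41 = 49*((3*5)*(-5 + (-5)² + (-3)²*(1 + 2*(-3)))) + 41 = 49*(15*(-5 + 25 + 9*(1 - 6))) + 41 = 49*(15*(-5 + 25 + 9*(-5))) + 41 = 49*(15*(-5 + 25 - 45)) + 41 = 49*(15*(-25)) + 41 = 49*(-375) + 41 = -18375 + 41 = -18334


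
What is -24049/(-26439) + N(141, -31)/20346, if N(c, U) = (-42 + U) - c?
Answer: 26869056/29884883 ≈ 0.89909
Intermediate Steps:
N(c, U) = -42 + U - c
-24049/(-26439) + N(141, -31)/20346 = -24049/(-26439) + (-42 - 31 - 1*141)/20346 = -24049*(-1/26439) + (-42 - 31 - 141)*(1/20346) = 24049/26439 - 214*1/20346 = 24049/26439 - 107/10173 = 26869056/29884883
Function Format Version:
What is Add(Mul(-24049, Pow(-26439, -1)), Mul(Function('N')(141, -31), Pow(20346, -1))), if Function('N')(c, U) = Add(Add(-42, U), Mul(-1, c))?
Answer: Rational(26869056, 29884883) ≈ 0.89909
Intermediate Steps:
Function('N')(c, U) = Add(-42, U, Mul(-1, c))
Add(Mul(-24049, Pow(-26439, -1)), Mul(Function('N')(141, -31), Pow(20346, -1))) = Add(Mul(-24049, Pow(-26439, -1)), Mul(Add(-42, -31, Mul(-1, 141)), Pow(20346, -1))) = Add(Mul(-24049, Rational(-1, 26439)), Mul(Add(-42, -31, -141), Rational(1, 20346))) = Add(Rational(24049, 26439), Mul(-214, Rational(1, 20346))) = Add(Rational(24049, 26439), Rational(-107, 10173)) = Rational(26869056, 29884883)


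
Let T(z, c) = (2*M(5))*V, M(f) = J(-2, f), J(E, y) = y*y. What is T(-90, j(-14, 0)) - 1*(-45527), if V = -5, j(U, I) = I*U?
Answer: 45277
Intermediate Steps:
J(E, y) = y²
M(f) = f²
T(z, c) = -250 (T(z, c) = (2*5²)*(-5) = (2*25)*(-5) = 50*(-5) = -250)
T(-90, j(-14, 0)) - 1*(-45527) = -250 - 1*(-45527) = -250 + 45527 = 45277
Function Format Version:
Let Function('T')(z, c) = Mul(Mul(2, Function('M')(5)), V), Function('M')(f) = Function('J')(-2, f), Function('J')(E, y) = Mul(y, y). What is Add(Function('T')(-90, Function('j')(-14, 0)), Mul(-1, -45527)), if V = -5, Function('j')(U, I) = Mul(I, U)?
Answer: 45277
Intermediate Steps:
Function('J')(E, y) = Pow(y, 2)
Function('M')(f) = Pow(f, 2)
Function('T')(z, c) = -250 (Function('T')(z, c) = Mul(Mul(2, Pow(5, 2)), -5) = Mul(Mul(2, 25), -5) = Mul(50, -5) = -250)
Add(Function('T')(-90, Function('j')(-14, 0)), Mul(-1, -45527)) = Add(-250, Mul(-1, -45527)) = Add(-250, 45527) = 45277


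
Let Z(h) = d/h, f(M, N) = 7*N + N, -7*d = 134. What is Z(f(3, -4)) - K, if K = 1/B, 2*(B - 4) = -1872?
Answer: 15639/26096 ≈ 0.59929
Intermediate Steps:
B = -932 (B = 4 + (½)*(-1872) = 4 - 936 = -932)
d = -134/7 (d = -⅐*134 = -134/7 ≈ -19.143)
f(M, N) = 8*N
Z(h) = -134/(7*h)
K = -1/932 (K = 1/(-932) = -1/932 ≈ -0.0010730)
Z(f(3, -4)) - K = -134/(7*(8*(-4))) - 1*(-1/932) = -134/7/(-32) + 1/932 = -134/7*(-1/32) + 1/932 = 67/112 + 1/932 = 15639/26096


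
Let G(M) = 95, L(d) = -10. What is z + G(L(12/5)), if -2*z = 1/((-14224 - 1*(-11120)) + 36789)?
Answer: 6400149/67370 ≈ 95.000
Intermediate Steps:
z = -1/67370 (z = -1/(2*((-14224 - 1*(-11120)) + 36789)) = -1/(2*((-14224 + 11120) + 36789)) = -1/(2*(-3104 + 36789)) = -½/33685 = -½*1/33685 = -1/67370 ≈ -1.4843e-5)
z + G(L(12/5)) = -1/67370 + 95 = 6400149/67370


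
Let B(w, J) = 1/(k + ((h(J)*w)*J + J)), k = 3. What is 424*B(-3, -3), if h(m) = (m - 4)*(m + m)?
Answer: 212/189 ≈ 1.1217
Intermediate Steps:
h(m) = 2*m*(-4 + m) (h(m) = (-4 + m)*(2*m) = 2*m*(-4 + m))
B(w, J) = 1/(3 + J + 2*w*J²*(-4 + J)) (B(w, J) = 1/(3 + (((2*J*(-4 + J))*w)*J + J)) = 1/(3 + ((2*J*w*(-4 + J))*J + J)) = 1/(3 + (2*w*J²*(-4 + J) + J)) = 1/(3 + (J + 2*w*J²*(-4 + J))) = 1/(3 + J + 2*w*J²*(-4 + J)))
424*B(-3, -3) = 424/(3 - 3 + 2*(-3)*(-3)²*(-4 - 3)) = 424/(3 - 3 + 2*(-3)*9*(-7)) = 424/(3 - 3 + 378) = 424/378 = 424*(1/378) = 212/189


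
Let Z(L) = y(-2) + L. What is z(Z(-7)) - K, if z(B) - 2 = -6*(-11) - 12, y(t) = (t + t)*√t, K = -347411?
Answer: 347467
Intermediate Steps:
y(t) = 2*t^(3/2) (y(t) = (2*t)*√t = 2*t^(3/2))
Z(L) = L - 4*I*√2 (Z(L) = 2*(-2)^(3/2) + L = 2*(-2*I*√2) + L = -4*I*√2 + L = L - 4*I*√2)
z(B) = 56 (z(B) = 2 + (-6*(-11) - 12) = 2 + (66 - 12) = 2 + 54 = 56)
z(Z(-7)) - K = 56 - 1*(-347411) = 56 + 347411 = 347467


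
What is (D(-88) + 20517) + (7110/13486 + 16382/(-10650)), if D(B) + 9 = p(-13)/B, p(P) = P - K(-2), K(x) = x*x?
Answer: 5890724993921/287251800 ≈ 20507.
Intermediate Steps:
K(x) = x**2
p(P) = -4 + P (p(P) = P - 1*(-2)**2 = P - 1*4 = P - 4 = -4 + P)
D(B) = -9 - 17/B (D(B) = -9 + (-4 - 13)/B = -9 - 17/B)
(D(-88) + 20517) + (7110/13486 + 16382/(-10650)) = ((-9 - 17/(-88)) + 20517) + (7110/13486 + 16382/(-10650)) = ((-9 - 17*(-1/88)) + 20517) + (7110*(1/13486) + 16382*(-1/10650)) = ((-9 + 17/88) + 20517) + (3555/6743 - 8191/5325) = (-775/88 + 20517) - 36301538/35906475 = 1804721/88 - 36301538/35906475 = 5890724993921/287251800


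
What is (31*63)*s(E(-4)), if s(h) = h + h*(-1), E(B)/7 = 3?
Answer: 0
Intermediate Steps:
E(B) = 21 (E(B) = 7*3 = 21)
s(h) = 0 (s(h) = h - h = 0)
(31*63)*s(E(-4)) = (31*63)*0 = 1953*0 = 0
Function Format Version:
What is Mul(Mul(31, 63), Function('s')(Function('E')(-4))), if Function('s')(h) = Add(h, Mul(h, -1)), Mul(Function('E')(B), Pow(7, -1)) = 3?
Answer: 0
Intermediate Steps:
Function('E')(B) = 21 (Function('E')(B) = Mul(7, 3) = 21)
Function('s')(h) = 0 (Function('s')(h) = Add(h, Mul(-1, h)) = 0)
Mul(Mul(31, 63), Function('s')(Function('E')(-4))) = Mul(Mul(31, 63), 0) = Mul(1953, 0) = 0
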